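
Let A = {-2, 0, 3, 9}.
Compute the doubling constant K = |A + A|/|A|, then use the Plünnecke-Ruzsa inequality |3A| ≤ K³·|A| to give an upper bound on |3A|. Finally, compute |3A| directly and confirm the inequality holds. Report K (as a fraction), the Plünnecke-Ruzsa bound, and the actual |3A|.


|A| = 4.
Step 1: Compute A + A by enumerating all 16 pairs.
A + A = {-4, -2, 0, 1, 3, 6, 7, 9, 12, 18}, so |A + A| = 10.
Step 2: Doubling constant K = |A + A|/|A| = 10/4 = 10/4 ≈ 2.5000.
Step 3: Plünnecke-Ruzsa gives |3A| ≤ K³·|A| = (2.5000)³ · 4 ≈ 62.5000.
Step 4: Compute 3A = A + A + A directly by enumerating all triples (a,b,c) ∈ A³; |3A| = 19.
Step 5: Check 19 ≤ 62.5000? Yes ✓.

K = 10/4, Plünnecke-Ruzsa bound K³|A| ≈ 62.5000, |3A| = 19, inequality holds.


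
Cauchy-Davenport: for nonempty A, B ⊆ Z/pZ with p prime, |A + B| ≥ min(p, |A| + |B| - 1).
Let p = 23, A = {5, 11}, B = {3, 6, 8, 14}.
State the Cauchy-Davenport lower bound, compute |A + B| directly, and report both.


Cauchy-Davenport: |A + B| ≥ min(p, |A| + |B| - 1) for A, B nonempty in Z/pZ.
|A| = 2, |B| = 4, p = 23.
CD lower bound = min(23, 2 + 4 - 1) = min(23, 5) = 5.
Compute A + B mod 23 directly:
a = 5: 5+3=8, 5+6=11, 5+8=13, 5+14=19
a = 11: 11+3=14, 11+6=17, 11+8=19, 11+14=2
A + B = {2, 8, 11, 13, 14, 17, 19}, so |A + B| = 7.
Verify: 7 ≥ 5? Yes ✓.

CD lower bound = 5, actual |A + B| = 7.


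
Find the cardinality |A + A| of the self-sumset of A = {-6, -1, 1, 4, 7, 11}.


A + A = {a + a' : a, a' ∈ A}; |A| = 6.
General bounds: 2|A| - 1 ≤ |A + A| ≤ |A|(|A|+1)/2, i.e. 11 ≤ |A + A| ≤ 21.
Lower bound 2|A|-1 is attained iff A is an arithmetic progression.
Enumerate sums a + a' for a ≤ a' (symmetric, so this suffices):
a = -6: -6+-6=-12, -6+-1=-7, -6+1=-5, -6+4=-2, -6+7=1, -6+11=5
a = -1: -1+-1=-2, -1+1=0, -1+4=3, -1+7=6, -1+11=10
a = 1: 1+1=2, 1+4=5, 1+7=8, 1+11=12
a = 4: 4+4=8, 4+7=11, 4+11=15
a = 7: 7+7=14, 7+11=18
a = 11: 11+11=22
Distinct sums: {-12, -7, -5, -2, 0, 1, 2, 3, 5, 6, 8, 10, 11, 12, 14, 15, 18, 22}
|A + A| = 18

|A + A| = 18


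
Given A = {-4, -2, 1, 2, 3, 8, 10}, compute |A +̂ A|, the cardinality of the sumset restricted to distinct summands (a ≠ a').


Restricted sumset: A +̂ A = {a + a' : a ∈ A, a' ∈ A, a ≠ a'}.
Equivalently, take A + A and drop any sum 2a that is achievable ONLY as a + a for a ∈ A (i.e. sums representable only with equal summands).
Enumerate pairs (a, a') with a < a' (symmetric, so each unordered pair gives one sum; this covers all a ≠ a'):
  -4 + -2 = -6
  -4 + 1 = -3
  -4 + 2 = -2
  -4 + 3 = -1
  -4 + 8 = 4
  -4 + 10 = 6
  -2 + 1 = -1
  -2 + 2 = 0
  -2 + 3 = 1
  -2 + 8 = 6
  -2 + 10 = 8
  1 + 2 = 3
  1 + 3 = 4
  1 + 8 = 9
  1 + 10 = 11
  2 + 3 = 5
  2 + 8 = 10
  2 + 10 = 12
  3 + 8 = 11
  3 + 10 = 13
  8 + 10 = 18
Collected distinct sums: {-6, -3, -2, -1, 0, 1, 3, 4, 5, 6, 8, 9, 10, 11, 12, 13, 18}
|A +̂ A| = 17
(Reference bound: |A +̂ A| ≥ 2|A| - 3 for |A| ≥ 2, with |A| = 7 giving ≥ 11.)

|A +̂ A| = 17


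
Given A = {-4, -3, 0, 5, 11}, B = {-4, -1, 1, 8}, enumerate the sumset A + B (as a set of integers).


A + B = {a + b : a ∈ A, b ∈ B}.
Enumerate all |A|·|B| = 5·4 = 20 pairs (a, b) and collect distinct sums.
a = -4: -4+-4=-8, -4+-1=-5, -4+1=-3, -4+8=4
a = -3: -3+-4=-7, -3+-1=-4, -3+1=-2, -3+8=5
a = 0: 0+-4=-4, 0+-1=-1, 0+1=1, 0+8=8
a = 5: 5+-4=1, 5+-1=4, 5+1=6, 5+8=13
a = 11: 11+-4=7, 11+-1=10, 11+1=12, 11+8=19
Collecting distinct sums: A + B = {-8, -7, -5, -4, -3, -2, -1, 1, 4, 5, 6, 7, 8, 10, 12, 13, 19}
|A + B| = 17

A + B = {-8, -7, -5, -4, -3, -2, -1, 1, 4, 5, 6, 7, 8, 10, 12, 13, 19}


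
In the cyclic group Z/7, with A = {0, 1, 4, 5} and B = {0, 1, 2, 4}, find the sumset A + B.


Work in Z/7Z: reduce every sum a + b modulo 7.
Enumerate all 16 pairs:
a = 0: 0+0=0, 0+1=1, 0+2=2, 0+4=4
a = 1: 1+0=1, 1+1=2, 1+2=3, 1+4=5
a = 4: 4+0=4, 4+1=5, 4+2=6, 4+4=1
a = 5: 5+0=5, 5+1=6, 5+2=0, 5+4=2
Distinct residues collected: {0, 1, 2, 3, 4, 5, 6}
|A + B| = 7 (out of 7 total residues).

A + B = {0, 1, 2, 3, 4, 5, 6}


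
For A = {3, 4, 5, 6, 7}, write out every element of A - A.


A - A = {a - a' : a, a' ∈ A}.
Compute a - a' for each ordered pair (a, a'):
a = 3: 3-3=0, 3-4=-1, 3-5=-2, 3-6=-3, 3-7=-4
a = 4: 4-3=1, 4-4=0, 4-5=-1, 4-6=-2, 4-7=-3
a = 5: 5-3=2, 5-4=1, 5-5=0, 5-6=-1, 5-7=-2
a = 6: 6-3=3, 6-4=2, 6-5=1, 6-6=0, 6-7=-1
a = 7: 7-3=4, 7-4=3, 7-5=2, 7-6=1, 7-7=0
Collecting distinct values (and noting 0 appears from a-a):
A - A = {-4, -3, -2, -1, 0, 1, 2, 3, 4}
|A - A| = 9

A - A = {-4, -3, -2, -1, 0, 1, 2, 3, 4}


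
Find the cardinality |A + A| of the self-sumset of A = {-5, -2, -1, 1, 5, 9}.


A + A = {a + a' : a, a' ∈ A}; |A| = 6.
General bounds: 2|A| - 1 ≤ |A + A| ≤ |A|(|A|+1)/2, i.e. 11 ≤ |A + A| ≤ 21.
Lower bound 2|A|-1 is attained iff A is an arithmetic progression.
Enumerate sums a + a' for a ≤ a' (symmetric, so this suffices):
a = -5: -5+-5=-10, -5+-2=-7, -5+-1=-6, -5+1=-4, -5+5=0, -5+9=4
a = -2: -2+-2=-4, -2+-1=-3, -2+1=-1, -2+5=3, -2+9=7
a = -1: -1+-1=-2, -1+1=0, -1+5=4, -1+9=8
a = 1: 1+1=2, 1+5=6, 1+9=10
a = 5: 5+5=10, 5+9=14
a = 9: 9+9=18
Distinct sums: {-10, -7, -6, -4, -3, -2, -1, 0, 2, 3, 4, 6, 7, 8, 10, 14, 18}
|A + A| = 17

|A + A| = 17


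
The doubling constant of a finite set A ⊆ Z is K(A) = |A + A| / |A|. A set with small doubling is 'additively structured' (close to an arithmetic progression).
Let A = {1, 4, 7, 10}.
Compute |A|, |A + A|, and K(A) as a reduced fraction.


|A| = 4.
Compute A + A by enumerating all 16 pairs.
A + A = {2, 5, 8, 11, 14, 17, 20}, so |A + A| = 7.
K = |A + A| / |A| = 7/4 (already in lowest terms) ≈ 1.7500.
Reference: AP of size 4 gives K = 7/4 ≈ 1.7500; a fully generic set of size 4 gives K ≈ 2.5000.

|A| = 4, |A + A| = 7, K = 7/4.


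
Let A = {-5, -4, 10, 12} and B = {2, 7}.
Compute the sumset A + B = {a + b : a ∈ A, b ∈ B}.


A + B = {a + b : a ∈ A, b ∈ B}.
Enumerate all |A|·|B| = 4·2 = 8 pairs (a, b) and collect distinct sums.
a = -5: -5+2=-3, -5+7=2
a = -4: -4+2=-2, -4+7=3
a = 10: 10+2=12, 10+7=17
a = 12: 12+2=14, 12+7=19
Collecting distinct sums: A + B = {-3, -2, 2, 3, 12, 14, 17, 19}
|A + B| = 8

A + B = {-3, -2, 2, 3, 12, 14, 17, 19}


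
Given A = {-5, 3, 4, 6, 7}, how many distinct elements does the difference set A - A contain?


A - A = {a - a' : a, a' ∈ A}; |A| = 5.
Bounds: 2|A|-1 ≤ |A - A| ≤ |A|² - |A| + 1, i.e. 9 ≤ |A - A| ≤ 21.
Note: 0 ∈ A - A always (from a - a). The set is symmetric: if d ∈ A - A then -d ∈ A - A.
Enumerate nonzero differences d = a - a' with a > a' (then include -d):
Positive differences: {1, 2, 3, 4, 8, 9, 11, 12}
Full difference set: {0} ∪ (positive diffs) ∪ (negative diffs).
|A - A| = 1 + 2·8 = 17 (matches direct enumeration: 17).

|A - A| = 17


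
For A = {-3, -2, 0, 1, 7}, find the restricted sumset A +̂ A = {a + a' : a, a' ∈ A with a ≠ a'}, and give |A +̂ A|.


Restricted sumset: A +̂ A = {a + a' : a ∈ A, a' ∈ A, a ≠ a'}.
Equivalently, take A + A and drop any sum 2a that is achievable ONLY as a + a for a ∈ A (i.e. sums representable only with equal summands).
Enumerate pairs (a, a') with a < a' (symmetric, so each unordered pair gives one sum; this covers all a ≠ a'):
  -3 + -2 = -5
  -3 + 0 = -3
  -3 + 1 = -2
  -3 + 7 = 4
  -2 + 0 = -2
  -2 + 1 = -1
  -2 + 7 = 5
  0 + 1 = 1
  0 + 7 = 7
  1 + 7 = 8
Collected distinct sums: {-5, -3, -2, -1, 1, 4, 5, 7, 8}
|A +̂ A| = 9
(Reference bound: |A +̂ A| ≥ 2|A| - 3 for |A| ≥ 2, with |A| = 5 giving ≥ 7.)

|A +̂ A| = 9


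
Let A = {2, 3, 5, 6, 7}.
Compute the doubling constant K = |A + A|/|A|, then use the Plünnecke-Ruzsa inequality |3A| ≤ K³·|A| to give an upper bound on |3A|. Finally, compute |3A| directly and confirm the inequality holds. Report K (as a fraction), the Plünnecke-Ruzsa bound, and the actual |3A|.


|A| = 5.
Step 1: Compute A + A by enumerating all 25 pairs.
A + A = {4, 5, 6, 7, 8, 9, 10, 11, 12, 13, 14}, so |A + A| = 11.
Step 2: Doubling constant K = |A + A|/|A| = 11/5 = 11/5 ≈ 2.2000.
Step 3: Plünnecke-Ruzsa gives |3A| ≤ K³·|A| = (2.2000)³ · 5 ≈ 53.2400.
Step 4: Compute 3A = A + A + A directly by enumerating all triples (a,b,c) ∈ A³; |3A| = 16.
Step 5: Check 16 ≤ 53.2400? Yes ✓.

K = 11/5, Plünnecke-Ruzsa bound K³|A| ≈ 53.2400, |3A| = 16, inequality holds.


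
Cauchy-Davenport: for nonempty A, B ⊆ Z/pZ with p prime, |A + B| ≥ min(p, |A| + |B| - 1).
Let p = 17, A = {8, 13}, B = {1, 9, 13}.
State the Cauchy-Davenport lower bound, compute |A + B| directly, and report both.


Cauchy-Davenport: |A + B| ≥ min(p, |A| + |B| - 1) for A, B nonempty in Z/pZ.
|A| = 2, |B| = 3, p = 17.
CD lower bound = min(17, 2 + 3 - 1) = min(17, 4) = 4.
Compute A + B mod 17 directly:
a = 8: 8+1=9, 8+9=0, 8+13=4
a = 13: 13+1=14, 13+9=5, 13+13=9
A + B = {0, 4, 5, 9, 14}, so |A + B| = 5.
Verify: 5 ≥ 4? Yes ✓.

CD lower bound = 4, actual |A + B| = 5.


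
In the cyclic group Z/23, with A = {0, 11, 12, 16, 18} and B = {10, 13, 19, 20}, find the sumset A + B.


Work in Z/23Z: reduce every sum a + b modulo 23.
Enumerate all 20 pairs:
a = 0: 0+10=10, 0+13=13, 0+19=19, 0+20=20
a = 11: 11+10=21, 11+13=1, 11+19=7, 11+20=8
a = 12: 12+10=22, 12+13=2, 12+19=8, 12+20=9
a = 16: 16+10=3, 16+13=6, 16+19=12, 16+20=13
a = 18: 18+10=5, 18+13=8, 18+19=14, 18+20=15
Distinct residues collected: {1, 2, 3, 5, 6, 7, 8, 9, 10, 12, 13, 14, 15, 19, 20, 21, 22}
|A + B| = 17 (out of 23 total residues).

A + B = {1, 2, 3, 5, 6, 7, 8, 9, 10, 12, 13, 14, 15, 19, 20, 21, 22}


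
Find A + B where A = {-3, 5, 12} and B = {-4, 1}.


A + B = {a + b : a ∈ A, b ∈ B}.
Enumerate all |A|·|B| = 3·2 = 6 pairs (a, b) and collect distinct sums.
a = -3: -3+-4=-7, -3+1=-2
a = 5: 5+-4=1, 5+1=6
a = 12: 12+-4=8, 12+1=13
Collecting distinct sums: A + B = {-7, -2, 1, 6, 8, 13}
|A + B| = 6

A + B = {-7, -2, 1, 6, 8, 13}


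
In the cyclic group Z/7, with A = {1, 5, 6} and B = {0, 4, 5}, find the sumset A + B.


Work in Z/7Z: reduce every sum a + b modulo 7.
Enumerate all 9 pairs:
a = 1: 1+0=1, 1+4=5, 1+5=6
a = 5: 5+0=5, 5+4=2, 5+5=3
a = 6: 6+0=6, 6+4=3, 6+5=4
Distinct residues collected: {1, 2, 3, 4, 5, 6}
|A + B| = 6 (out of 7 total residues).

A + B = {1, 2, 3, 4, 5, 6}


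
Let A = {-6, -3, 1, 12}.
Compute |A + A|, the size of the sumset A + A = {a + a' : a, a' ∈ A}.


A + A = {a + a' : a, a' ∈ A}; |A| = 4.
General bounds: 2|A| - 1 ≤ |A + A| ≤ |A|(|A|+1)/2, i.e. 7 ≤ |A + A| ≤ 10.
Lower bound 2|A|-1 is attained iff A is an arithmetic progression.
Enumerate sums a + a' for a ≤ a' (symmetric, so this suffices):
a = -6: -6+-6=-12, -6+-3=-9, -6+1=-5, -6+12=6
a = -3: -3+-3=-6, -3+1=-2, -3+12=9
a = 1: 1+1=2, 1+12=13
a = 12: 12+12=24
Distinct sums: {-12, -9, -6, -5, -2, 2, 6, 9, 13, 24}
|A + A| = 10

|A + A| = 10


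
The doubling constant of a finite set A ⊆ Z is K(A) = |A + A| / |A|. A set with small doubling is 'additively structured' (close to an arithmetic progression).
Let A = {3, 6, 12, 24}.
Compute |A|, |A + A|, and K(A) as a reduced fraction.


|A| = 4.
Compute A + A by enumerating all 16 pairs.
A + A = {6, 9, 12, 15, 18, 24, 27, 30, 36, 48}, so |A + A| = 10.
K = |A + A| / |A| = 10/4 = 5/2 ≈ 2.5000.
Reference: AP of size 4 gives K = 7/4 ≈ 1.7500; a fully generic set of size 4 gives K ≈ 2.5000.

|A| = 4, |A + A| = 10, K = 10/4 = 5/2.


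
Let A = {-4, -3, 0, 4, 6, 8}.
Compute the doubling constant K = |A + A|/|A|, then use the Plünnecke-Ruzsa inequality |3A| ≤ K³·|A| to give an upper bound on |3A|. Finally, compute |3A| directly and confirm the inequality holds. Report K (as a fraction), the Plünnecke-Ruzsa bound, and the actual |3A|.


|A| = 6.
Step 1: Compute A + A by enumerating all 36 pairs.
A + A = {-8, -7, -6, -4, -3, 0, 1, 2, 3, 4, 5, 6, 8, 10, 12, 14, 16}, so |A + A| = 17.
Step 2: Doubling constant K = |A + A|/|A| = 17/6 = 17/6 ≈ 2.8333.
Step 3: Plünnecke-Ruzsa gives |3A| ≤ K³·|A| = (2.8333)³ · 6 ≈ 136.4722.
Step 4: Compute 3A = A + A + A directly by enumerating all triples (a,b,c) ∈ A³; |3A| = 31.
Step 5: Check 31 ≤ 136.4722? Yes ✓.

K = 17/6, Plünnecke-Ruzsa bound K³|A| ≈ 136.4722, |3A| = 31, inequality holds.


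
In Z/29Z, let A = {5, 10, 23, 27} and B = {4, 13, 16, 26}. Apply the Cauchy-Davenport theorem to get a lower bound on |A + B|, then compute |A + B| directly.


Cauchy-Davenport: |A + B| ≥ min(p, |A| + |B| - 1) for A, B nonempty in Z/pZ.
|A| = 4, |B| = 4, p = 29.
CD lower bound = min(29, 4 + 4 - 1) = min(29, 7) = 7.
Compute A + B mod 29 directly:
a = 5: 5+4=9, 5+13=18, 5+16=21, 5+26=2
a = 10: 10+4=14, 10+13=23, 10+16=26, 10+26=7
a = 23: 23+4=27, 23+13=7, 23+16=10, 23+26=20
a = 27: 27+4=2, 27+13=11, 27+16=14, 27+26=24
A + B = {2, 7, 9, 10, 11, 14, 18, 20, 21, 23, 24, 26, 27}, so |A + B| = 13.
Verify: 13 ≥ 7? Yes ✓.

CD lower bound = 7, actual |A + B| = 13.


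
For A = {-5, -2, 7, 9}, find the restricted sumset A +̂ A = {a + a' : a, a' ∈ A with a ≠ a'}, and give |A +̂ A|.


Restricted sumset: A +̂ A = {a + a' : a ∈ A, a' ∈ A, a ≠ a'}.
Equivalently, take A + A and drop any sum 2a that is achievable ONLY as a + a for a ∈ A (i.e. sums representable only with equal summands).
Enumerate pairs (a, a') with a < a' (symmetric, so each unordered pair gives one sum; this covers all a ≠ a'):
  -5 + -2 = -7
  -5 + 7 = 2
  -5 + 9 = 4
  -2 + 7 = 5
  -2 + 9 = 7
  7 + 9 = 16
Collected distinct sums: {-7, 2, 4, 5, 7, 16}
|A +̂ A| = 6
(Reference bound: |A +̂ A| ≥ 2|A| - 3 for |A| ≥ 2, with |A| = 4 giving ≥ 5.)

|A +̂ A| = 6


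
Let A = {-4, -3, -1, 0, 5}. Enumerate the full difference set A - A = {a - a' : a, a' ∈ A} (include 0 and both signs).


A - A = {a - a' : a, a' ∈ A}.
Compute a - a' for each ordered pair (a, a'):
a = -4: -4--4=0, -4--3=-1, -4--1=-3, -4-0=-4, -4-5=-9
a = -3: -3--4=1, -3--3=0, -3--1=-2, -3-0=-3, -3-5=-8
a = -1: -1--4=3, -1--3=2, -1--1=0, -1-0=-1, -1-5=-6
a = 0: 0--4=4, 0--3=3, 0--1=1, 0-0=0, 0-5=-5
a = 5: 5--4=9, 5--3=8, 5--1=6, 5-0=5, 5-5=0
Collecting distinct values (and noting 0 appears from a-a):
A - A = {-9, -8, -6, -5, -4, -3, -2, -1, 0, 1, 2, 3, 4, 5, 6, 8, 9}
|A - A| = 17

A - A = {-9, -8, -6, -5, -4, -3, -2, -1, 0, 1, 2, 3, 4, 5, 6, 8, 9}


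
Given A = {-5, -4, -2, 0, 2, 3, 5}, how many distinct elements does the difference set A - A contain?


A - A = {a - a' : a, a' ∈ A}; |A| = 7.
Bounds: 2|A|-1 ≤ |A - A| ≤ |A|² - |A| + 1, i.e. 13 ≤ |A - A| ≤ 43.
Note: 0 ∈ A - A always (from a - a). The set is symmetric: if d ∈ A - A then -d ∈ A - A.
Enumerate nonzero differences d = a - a' with a > a' (then include -d):
Positive differences: {1, 2, 3, 4, 5, 6, 7, 8, 9, 10}
Full difference set: {0} ∪ (positive diffs) ∪ (negative diffs).
|A - A| = 1 + 2·10 = 21 (matches direct enumeration: 21).

|A - A| = 21


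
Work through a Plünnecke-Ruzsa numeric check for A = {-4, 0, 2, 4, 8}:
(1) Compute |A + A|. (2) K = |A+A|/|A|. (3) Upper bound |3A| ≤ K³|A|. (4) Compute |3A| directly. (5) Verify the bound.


|A| = 5.
Step 1: Compute A + A by enumerating all 25 pairs.
A + A = {-8, -4, -2, 0, 2, 4, 6, 8, 10, 12, 16}, so |A + A| = 11.
Step 2: Doubling constant K = |A + A|/|A| = 11/5 = 11/5 ≈ 2.2000.
Step 3: Plünnecke-Ruzsa gives |3A| ≤ K³·|A| = (2.2000)³ · 5 ≈ 53.2400.
Step 4: Compute 3A = A + A + A directly by enumerating all triples (a,b,c) ∈ A³; |3A| = 17.
Step 5: Check 17 ≤ 53.2400? Yes ✓.

K = 11/5, Plünnecke-Ruzsa bound K³|A| ≈ 53.2400, |3A| = 17, inequality holds.


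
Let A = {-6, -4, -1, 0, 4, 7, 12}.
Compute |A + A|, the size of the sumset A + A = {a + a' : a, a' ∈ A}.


A + A = {a + a' : a, a' ∈ A}; |A| = 7.
General bounds: 2|A| - 1 ≤ |A + A| ≤ |A|(|A|+1)/2, i.e. 13 ≤ |A + A| ≤ 28.
Lower bound 2|A|-1 is attained iff A is an arithmetic progression.
Enumerate sums a + a' for a ≤ a' (symmetric, so this suffices):
a = -6: -6+-6=-12, -6+-4=-10, -6+-1=-7, -6+0=-6, -6+4=-2, -6+7=1, -6+12=6
a = -4: -4+-4=-8, -4+-1=-5, -4+0=-4, -4+4=0, -4+7=3, -4+12=8
a = -1: -1+-1=-2, -1+0=-1, -1+4=3, -1+7=6, -1+12=11
a = 0: 0+0=0, 0+4=4, 0+7=7, 0+12=12
a = 4: 4+4=8, 4+7=11, 4+12=16
a = 7: 7+7=14, 7+12=19
a = 12: 12+12=24
Distinct sums: {-12, -10, -8, -7, -6, -5, -4, -2, -1, 0, 1, 3, 4, 6, 7, 8, 11, 12, 14, 16, 19, 24}
|A + A| = 22

|A + A| = 22


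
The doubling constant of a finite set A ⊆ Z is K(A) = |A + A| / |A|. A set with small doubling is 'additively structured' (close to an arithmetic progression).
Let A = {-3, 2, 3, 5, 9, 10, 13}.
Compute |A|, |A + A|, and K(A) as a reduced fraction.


|A| = 7.
Compute A + A by enumerating all 49 pairs.
A + A = {-6, -1, 0, 2, 4, 5, 6, 7, 8, 10, 11, 12, 13, 14, 15, 16, 18, 19, 20, 22, 23, 26}, so |A + A| = 22.
K = |A + A| / |A| = 22/7 (already in lowest terms) ≈ 3.1429.
Reference: AP of size 7 gives K = 13/7 ≈ 1.8571; a fully generic set of size 7 gives K ≈ 4.0000.

|A| = 7, |A + A| = 22, K = 22/7.


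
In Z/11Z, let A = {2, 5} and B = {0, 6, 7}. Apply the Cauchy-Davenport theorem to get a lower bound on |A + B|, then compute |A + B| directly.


Cauchy-Davenport: |A + B| ≥ min(p, |A| + |B| - 1) for A, B nonempty in Z/pZ.
|A| = 2, |B| = 3, p = 11.
CD lower bound = min(11, 2 + 3 - 1) = min(11, 4) = 4.
Compute A + B mod 11 directly:
a = 2: 2+0=2, 2+6=8, 2+7=9
a = 5: 5+0=5, 5+6=0, 5+7=1
A + B = {0, 1, 2, 5, 8, 9}, so |A + B| = 6.
Verify: 6 ≥ 4? Yes ✓.

CD lower bound = 4, actual |A + B| = 6.


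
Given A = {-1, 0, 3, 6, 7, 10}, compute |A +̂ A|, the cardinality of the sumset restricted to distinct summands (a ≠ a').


Restricted sumset: A +̂ A = {a + a' : a ∈ A, a' ∈ A, a ≠ a'}.
Equivalently, take A + A and drop any sum 2a that is achievable ONLY as a + a for a ∈ A (i.e. sums representable only with equal summands).
Enumerate pairs (a, a') with a < a' (symmetric, so each unordered pair gives one sum; this covers all a ≠ a'):
  -1 + 0 = -1
  -1 + 3 = 2
  -1 + 6 = 5
  -1 + 7 = 6
  -1 + 10 = 9
  0 + 3 = 3
  0 + 6 = 6
  0 + 7 = 7
  0 + 10 = 10
  3 + 6 = 9
  3 + 7 = 10
  3 + 10 = 13
  6 + 7 = 13
  6 + 10 = 16
  7 + 10 = 17
Collected distinct sums: {-1, 2, 3, 5, 6, 7, 9, 10, 13, 16, 17}
|A +̂ A| = 11
(Reference bound: |A +̂ A| ≥ 2|A| - 3 for |A| ≥ 2, with |A| = 6 giving ≥ 9.)

|A +̂ A| = 11


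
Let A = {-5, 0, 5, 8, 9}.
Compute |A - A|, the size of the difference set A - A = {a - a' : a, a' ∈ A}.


A - A = {a - a' : a, a' ∈ A}; |A| = 5.
Bounds: 2|A|-1 ≤ |A - A| ≤ |A|² - |A| + 1, i.e. 9 ≤ |A - A| ≤ 21.
Note: 0 ∈ A - A always (from a - a). The set is symmetric: if d ∈ A - A then -d ∈ A - A.
Enumerate nonzero differences d = a - a' with a > a' (then include -d):
Positive differences: {1, 3, 4, 5, 8, 9, 10, 13, 14}
Full difference set: {0} ∪ (positive diffs) ∪ (negative diffs).
|A - A| = 1 + 2·9 = 19 (matches direct enumeration: 19).

|A - A| = 19


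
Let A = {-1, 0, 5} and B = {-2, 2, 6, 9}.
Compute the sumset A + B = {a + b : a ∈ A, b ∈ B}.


A + B = {a + b : a ∈ A, b ∈ B}.
Enumerate all |A|·|B| = 3·4 = 12 pairs (a, b) and collect distinct sums.
a = -1: -1+-2=-3, -1+2=1, -1+6=5, -1+9=8
a = 0: 0+-2=-2, 0+2=2, 0+6=6, 0+9=9
a = 5: 5+-2=3, 5+2=7, 5+6=11, 5+9=14
Collecting distinct sums: A + B = {-3, -2, 1, 2, 3, 5, 6, 7, 8, 9, 11, 14}
|A + B| = 12

A + B = {-3, -2, 1, 2, 3, 5, 6, 7, 8, 9, 11, 14}


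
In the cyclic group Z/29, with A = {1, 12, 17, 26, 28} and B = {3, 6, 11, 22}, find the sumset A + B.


Work in Z/29Z: reduce every sum a + b modulo 29.
Enumerate all 20 pairs:
a = 1: 1+3=4, 1+6=7, 1+11=12, 1+22=23
a = 12: 12+3=15, 12+6=18, 12+11=23, 12+22=5
a = 17: 17+3=20, 17+6=23, 17+11=28, 17+22=10
a = 26: 26+3=0, 26+6=3, 26+11=8, 26+22=19
a = 28: 28+3=2, 28+6=5, 28+11=10, 28+22=21
Distinct residues collected: {0, 2, 3, 4, 5, 7, 8, 10, 12, 15, 18, 19, 20, 21, 23, 28}
|A + B| = 16 (out of 29 total residues).

A + B = {0, 2, 3, 4, 5, 7, 8, 10, 12, 15, 18, 19, 20, 21, 23, 28}


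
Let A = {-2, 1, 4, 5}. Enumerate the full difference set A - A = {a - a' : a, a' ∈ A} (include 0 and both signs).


A - A = {a - a' : a, a' ∈ A}.
Compute a - a' for each ordered pair (a, a'):
a = -2: -2--2=0, -2-1=-3, -2-4=-6, -2-5=-7
a = 1: 1--2=3, 1-1=0, 1-4=-3, 1-5=-4
a = 4: 4--2=6, 4-1=3, 4-4=0, 4-5=-1
a = 5: 5--2=7, 5-1=4, 5-4=1, 5-5=0
Collecting distinct values (and noting 0 appears from a-a):
A - A = {-7, -6, -4, -3, -1, 0, 1, 3, 4, 6, 7}
|A - A| = 11

A - A = {-7, -6, -4, -3, -1, 0, 1, 3, 4, 6, 7}


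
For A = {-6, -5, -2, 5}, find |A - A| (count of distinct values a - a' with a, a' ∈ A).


A - A = {a - a' : a, a' ∈ A}; |A| = 4.
Bounds: 2|A|-1 ≤ |A - A| ≤ |A|² - |A| + 1, i.e. 7 ≤ |A - A| ≤ 13.
Note: 0 ∈ A - A always (from a - a). The set is symmetric: if d ∈ A - A then -d ∈ A - A.
Enumerate nonzero differences d = a - a' with a > a' (then include -d):
Positive differences: {1, 3, 4, 7, 10, 11}
Full difference set: {0} ∪ (positive diffs) ∪ (negative diffs).
|A - A| = 1 + 2·6 = 13 (matches direct enumeration: 13).

|A - A| = 13


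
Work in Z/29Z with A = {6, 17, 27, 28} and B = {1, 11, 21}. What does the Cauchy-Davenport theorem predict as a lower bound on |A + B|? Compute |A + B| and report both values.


Cauchy-Davenport: |A + B| ≥ min(p, |A| + |B| - 1) for A, B nonempty in Z/pZ.
|A| = 4, |B| = 3, p = 29.
CD lower bound = min(29, 4 + 3 - 1) = min(29, 6) = 6.
Compute A + B mod 29 directly:
a = 6: 6+1=7, 6+11=17, 6+21=27
a = 17: 17+1=18, 17+11=28, 17+21=9
a = 27: 27+1=28, 27+11=9, 27+21=19
a = 28: 28+1=0, 28+11=10, 28+21=20
A + B = {0, 7, 9, 10, 17, 18, 19, 20, 27, 28}, so |A + B| = 10.
Verify: 10 ≥ 6? Yes ✓.

CD lower bound = 6, actual |A + B| = 10.


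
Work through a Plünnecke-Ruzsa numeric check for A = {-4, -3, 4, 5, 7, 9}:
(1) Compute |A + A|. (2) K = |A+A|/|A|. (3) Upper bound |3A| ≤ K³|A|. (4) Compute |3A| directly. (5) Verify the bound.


|A| = 6.
Step 1: Compute A + A by enumerating all 36 pairs.
A + A = {-8, -7, -6, 0, 1, 2, 3, 4, 5, 6, 8, 9, 10, 11, 12, 13, 14, 16, 18}, so |A + A| = 19.
Step 2: Doubling constant K = |A + A|/|A| = 19/6 = 19/6 ≈ 3.1667.
Step 3: Plünnecke-Ruzsa gives |3A| ≤ K³·|A| = (3.1667)³ · 6 ≈ 190.5278.
Step 4: Compute 3A = A + A + A directly by enumerating all triples (a,b,c) ∈ A³; |3A| = 34.
Step 5: Check 34 ≤ 190.5278? Yes ✓.

K = 19/6, Plünnecke-Ruzsa bound K³|A| ≈ 190.5278, |3A| = 34, inequality holds.


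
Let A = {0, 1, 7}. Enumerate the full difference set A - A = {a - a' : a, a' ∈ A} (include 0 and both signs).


A - A = {a - a' : a, a' ∈ A}.
Compute a - a' for each ordered pair (a, a'):
a = 0: 0-0=0, 0-1=-1, 0-7=-7
a = 1: 1-0=1, 1-1=0, 1-7=-6
a = 7: 7-0=7, 7-1=6, 7-7=0
Collecting distinct values (and noting 0 appears from a-a):
A - A = {-7, -6, -1, 0, 1, 6, 7}
|A - A| = 7

A - A = {-7, -6, -1, 0, 1, 6, 7}


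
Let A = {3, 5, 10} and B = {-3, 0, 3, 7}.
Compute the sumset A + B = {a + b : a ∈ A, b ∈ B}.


A + B = {a + b : a ∈ A, b ∈ B}.
Enumerate all |A|·|B| = 3·4 = 12 pairs (a, b) and collect distinct sums.
a = 3: 3+-3=0, 3+0=3, 3+3=6, 3+7=10
a = 5: 5+-3=2, 5+0=5, 5+3=8, 5+7=12
a = 10: 10+-3=7, 10+0=10, 10+3=13, 10+7=17
Collecting distinct sums: A + B = {0, 2, 3, 5, 6, 7, 8, 10, 12, 13, 17}
|A + B| = 11

A + B = {0, 2, 3, 5, 6, 7, 8, 10, 12, 13, 17}


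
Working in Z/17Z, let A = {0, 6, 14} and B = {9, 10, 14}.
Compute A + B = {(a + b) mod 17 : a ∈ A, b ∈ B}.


Work in Z/17Z: reduce every sum a + b modulo 17.
Enumerate all 9 pairs:
a = 0: 0+9=9, 0+10=10, 0+14=14
a = 6: 6+9=15, 6+10=16, 6+14=3
a = 14: 14+9=6, 14+10=7, 14+14=11
Distinct residues collected: {3, 6, 7, 9, 10, 11, 14, 15, 16}
|A + B| = 9 (out of 17 total residues).

A + B = {3, 6, 7, 9, 10, 11, 14, 15, 16}


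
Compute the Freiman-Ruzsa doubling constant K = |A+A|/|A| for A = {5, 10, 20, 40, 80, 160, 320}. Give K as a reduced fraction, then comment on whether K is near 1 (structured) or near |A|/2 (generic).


|A| = 7.
Compute A + A by enumerating all 49 pairs.
A + A = {10, 15, 20, 25, 30, 40, 45, 50, 60, 80, 85, 90, 100, 120, 160, 165, 170, 180, 200, 240, 320, 325, 330, 340, 360, 400, 480, 640}, so |A + A| = 28.
K = |A + A| / |A| = 28/7 = 4/1 ≈ 4.0000.
Reference: AP of size 7 gives K = 13/7 ≈ 1.8571; a fully generic set of size 7 gives K ≈ 4.0000.

|A| = 7, |A + A| = 28, K = 28/7 = 4/1.


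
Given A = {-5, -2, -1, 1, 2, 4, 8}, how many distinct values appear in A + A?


A + A = {a + a' : a, a' ∈ A}; |A| = 7.
General bounds: 2|A| - 1 ≤ |A + A| ≤ |A|(|A|+1)/2, i.e. 13 ≤ |A + A| ≤ 28.
Lower bound 2|A|-1 is attained iff A is an arithmetic progression.
Enumerate sums a + a' for a ≤ a' (symmetric, so this suffices):
a = -5: -5+-5=-10, -5+-2=-7, -5+-1=-6, -5+1=-4, -5+2=-3, -5+4=-1, -5+8=3
a = -2: -2+-2=-4, -2+-1=-3, -2+1=-1, -2+2=0, -2+4=2, -2+8=6
a = -1: -1+-1=-2, -1+1=0, -1+2=1, -1+4=3, -1+8=7
a = 1: 1+1=2, 1+2=3, 1+4=5, 1+8=9
a = 2: 2+2=4, 2+4=6, 2+8=10
a = 4: 4+4=8, 4+8=12
a = 8: 8+8=16
Distinct sums: {-10, -7, -6, -4, -3, -2, -1, 0, 1, 2, 3, 4, 5, 6, 7, 8, 9, 10, 12, 16}
|A + A| = 20

|A + A| = 20


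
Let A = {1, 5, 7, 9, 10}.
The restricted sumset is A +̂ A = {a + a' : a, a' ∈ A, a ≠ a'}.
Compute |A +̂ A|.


Restricted sumset: A +̂ A = {a + a' : a ∈ A, a' ∈ A, a ≠ a'}.
Equivalently, take A + A and drop any sum 2a that is achievable ONLY as a + a for a ∈ A (i.e. sums representable only with equal summands).
Enumerate pairs (a, a') with a < a' (symmetric, so each unordered pair gives one sum; this covers all a ≠ a'):
  1 + 5 = 6
  1 + 7 = 8
  1 + 9 = 10
  1 + 10 = 11
  5 + 7 = 12
  5 + 9 = 14
  5 + 10 = 15
  7 + 9 = 16
  7 + 10 = 17
  9 + 10 = 19
Collected distinct sums: {6, 8, 10, 11, 12, 14, 15, 16, 17, 19}
|A +̂ A| = 10
(Reference bound: |A +̂ A| ≥ 2|A| - 3 for |A| ≥ 2, with |A| = 5 giving ≥ 7.)

|A +̂ A| = 10


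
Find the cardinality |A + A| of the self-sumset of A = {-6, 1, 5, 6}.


A + A = {a + a' : a, a' ∈ A}; |A| = 4.
General bounds: 2|A| - 1 ≤ |A + A| ≤ |A|(|A|+1)/2, i.e. 7 ≤ |A + A| ≤ 10.
Lower bound 2|A|-1 is attained iff A is an arithmetic progression.
Enumerate sums a + a' for a ≤ a' (symmetric, so this suffices):
a = -6: -6+-6=-12, -6+1=-5, -6+5=-1, -6+6=0
a = 1: 1+1=2, 1+5=6, 1+6=7
a = 5: 5+5=10, 5+6=11
a = 6: 6+6=12
Distinct sums: {-12, -5, -1, 0, 2, 6, 7, 10, 11, 12}
|A + A| = 10

|A + A| = 10


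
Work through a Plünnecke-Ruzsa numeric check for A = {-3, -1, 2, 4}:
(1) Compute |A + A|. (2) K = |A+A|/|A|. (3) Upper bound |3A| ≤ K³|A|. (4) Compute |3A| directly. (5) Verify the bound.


|A| = 4.
Step 1: Compute A + A by enumerating all 16 pairs.
A + A = {-6, -4, -2, -1, 1, 3, 4, 6, 8}, so |A + A| = 9.
Step 2: Doubling constant K = |A + A|/|A| = 9/4 = 9/4 ≈ 2.2500.
Step 3: Plünnecke-Ruzsa gives |3A| ≤ K³·|A| = (2.2500)³ · 4 ≈ 45.5625.
Step 4: Compute 3A = A + A + A directly by enumerating all triples (a,b,c) ∈ A³; |3A| = 16.
Step 5: Check 16 ≤ 45.5625? Yes ✓.

K = 9/4, Plünnecke-Ruzsa bound K³|A| ≈ 45.5625, |3A| = 16, inequality holds.


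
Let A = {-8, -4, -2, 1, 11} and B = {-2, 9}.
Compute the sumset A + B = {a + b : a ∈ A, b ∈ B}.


A + B = {a + b : a ∈ A, b ∈ B}.
Enumerate all |A|·|B| = 5·2 = 10 pairs (a, b) and collect distinct sums.
a = -8: -8+-2=-10, -8+9=1
a = -4: -4+-2=-6, -4+9=5
a = -2: -2+-2=-4, -2+9=7
a = 1: 1+-2=-1, 1+9=10
a = 11: 11+-2=9, 11+9=20
Collecting distinct sums: A + B = {-10, -6, -4, -1, 1, 5, 7, 9, 10, 20}
|A + B| = 10

A + B = {-10, -6, -4, -1, 1, 5, 7, 9, 10, 20}


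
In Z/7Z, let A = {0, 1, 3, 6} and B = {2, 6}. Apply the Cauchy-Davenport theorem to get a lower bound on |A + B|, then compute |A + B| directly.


Cauchy-Davenport: |A + B| ≥ min(p, |A| + |B| - 1) for A, B nonempty in Z/pZ.
|A| = 4, |B| = 2, p = 7.
CD lower bound = min(7, 4 + 2 - 1) = min(7, 5) = 5.
Compute A + B mod 7 directly:
a = 0: 0+2=2, 0+6=6
a = 1: 1+2=3, 1+6=0
a = 3: 3+2=5, 3+6=2
a = 6: 6+2=1, 6+6=5
A + B = {0, 1, 2, 3, 5, 6}, so |A + B| = 6.
Verify: 6 ≥ 5? Yes ✓.

CD lower bound = 5, actual |A + B| = 6.


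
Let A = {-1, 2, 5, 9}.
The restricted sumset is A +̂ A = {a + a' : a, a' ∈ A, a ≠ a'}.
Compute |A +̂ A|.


Restricted sumset: A +̂ A = {a + a' : a ∈ A, a' ∈ A, a ≠ a'}.
Equivalently, take A + A and drop any sum 2a that is achievable ONLY as a + a for a ∈ A (i.e. sums representable only with equal summands).
Enumerate pairs (a, a') with a < a' (symmetric, so each unordered pair gives one sum; this covers all a ≠ a'):
  -1 + 2 = 1
  -1 + 5 = 4
  -1 + 9 = 8
  2 + 5 = 7
  2 + 9 = 11
  5 + 9 = 14
Collected distinct sums: {1, 4, 7, 8, 11, 14}
|A +̂ A| = 6
(Reference bound: |A +̂ A| ≥ 2|A| - 3 for |A| ≥ 2, with |A| = 4 giving ≥ 5.)

|A +̂ A| = 6


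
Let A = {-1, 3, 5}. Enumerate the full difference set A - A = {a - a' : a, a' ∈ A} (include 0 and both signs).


A - A = {a - a' : a, a' ∈ A}.
Compute a - a' for each ordered pair (a, a'):
a = -1: -1--1=0, -1-3=-4, -1-5=-6
a = 3: 3--1=4, 3-3=0, 3-5=-2
a = 5: 5--1=6, 5-3=2, 5-5=0
Collecting distinct values (and noting 0 appears from a-a):
A - A = {-6, -4, -2, 0, 2, 4, 6}
|A - A| = 7

A - A = {-6, -4, -2, 0, 2, 4, 6}


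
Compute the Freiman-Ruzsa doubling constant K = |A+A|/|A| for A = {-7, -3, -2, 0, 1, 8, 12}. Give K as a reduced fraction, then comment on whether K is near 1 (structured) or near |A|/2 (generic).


|A| = 7.
Compute A + A by enumerating all 49 pairs.
A + A = {-14, -10, -9, -7, -6, -5, -4, -3, -2, -1, 0, 1, 2, 5, 6, 8, 9, 10, 12, 13, 16, 20, 24}, so |A + A| = 23.
K = |A + A| / |A| = 23/7 (already in lowest terms) ≈ 3.2857.
Reference: AP of size 7 gives K = 13/7 ≈ 1.8571; a fully generic set of size 7 gives K ≈ 4.0000.

|A| = 7, |A + A| = 23, K = 23/7.


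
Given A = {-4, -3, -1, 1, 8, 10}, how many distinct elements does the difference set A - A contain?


A - A = {a - a' : a, a' ∈ A}; |A| = 6.
Bounds: 2|A|-1 ≤ |A - A| ≤ |A|² - |A| + 1, i.e. 11 ≤ |A - A| ≤ 31.
Note: 0 ∈ A - A always (from a - a). The set is symmetric: if d ∈ A - A then -d ∈ A - A.
Enumerate nonzero differences d = a - a' with a > a' (then include -d):
Positive differences: {1, 2, 3, 4, 5, 7, 9, 11, 12, 13, 14}
Full difference set: {0} ∪ (positive diffs) ∪ (negative diffs).
|A - A| = 1 + 2·11 = 23 (matches direct enumeration: 23).

|A - A| = 23


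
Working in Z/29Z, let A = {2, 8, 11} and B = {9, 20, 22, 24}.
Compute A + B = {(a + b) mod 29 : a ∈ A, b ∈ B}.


Work in Z/29Z: reduce every sum a + b modulo 29.
Enumerate all 12 pairs:
a = 2: 2+9=11, 2+20=22, 2+22=24, 2+24=26
a = 8: 8+9=17, 8+20=28, 8+22=1, 8+24=3
a = 11: 11+9=20, 11+20=2, 11+22=4, 11+24=6
Distinct residues collected: {1, 2, 3, 4, 6, 11, 17, 20, 22, 24, 26, 28}
|A + B| = 12 (out of 29 total residues).

A + B = {1, 2, 3, 4, 6, 11, 17, 20, 22, 24, 26, 28}


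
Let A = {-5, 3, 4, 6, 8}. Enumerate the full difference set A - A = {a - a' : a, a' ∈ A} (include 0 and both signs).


A - A = {a - a' : a, a' ∈ A}.
Compute a - a' for each ordered pair (a, a'):
a = -5: -5--5=0, -5-3=-8, -5-4=-9, -5-6=-11, -5-8=-13
a = 3: 3--5=8, 3-3=0, 3-4=-1, 3-6=-3, 3-8=-5
a = 4: 4--5=9, 4-3=1, 4-4=0, 4-6=-2, 4-8=-4
a = 6: 6--5=11, 6-3=3, 6-4=2, 6-6=0, 6-8=-2
a = 8: 8--5=13, 8-3=5, 8-4=4, 8-6=2, 8-8=0
Collecting distinct values (and noting 0 appears from a-a):
A - A = {-13, -11, -9, -8, -5, -4, -3, -2, -1, 0, 1, 2, 3, 4, 5, 8, 9, 11, 13}
|A - A| = 19

A - A = {-13, -11, -9, -8, -5, -4, -3, -2, -1, 0, 1, 2, 3, 4, 5, 8, 9, 11, 13}


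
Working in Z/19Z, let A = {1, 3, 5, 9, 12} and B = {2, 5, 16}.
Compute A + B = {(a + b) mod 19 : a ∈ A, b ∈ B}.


Work in Z/19Z: reduce every sum a + b modulo 19.
Enumerate all 15 pairs:
a = 1: 1+2=3, 1+5=6, 1+16=17
a = 3: 3+2=5, 3+5=8, 3+16=0
a = 5: 5+2=7, 5+5=10, 5+16=2
a = 9: 9+2=11, 9+5=14, 9+16=6
a = 12: 12+2=14, 12+5=17, 12+16=9
Distinct residues collected: {0, 2, 3, 5, 6, 7, 8, 9, 10, 11, 14, 17}
|A + B| = 12 (out of 19 total residues).

A + B = {0, 2, 3, 5, 6, 7, 8, 9, 10, 11, 14, 17}


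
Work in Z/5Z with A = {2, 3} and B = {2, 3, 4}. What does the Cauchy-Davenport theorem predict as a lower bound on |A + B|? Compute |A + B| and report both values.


Cauchy-Davenport: |A + B| ≥ min(p, |A| + |B| - 1) for A, B nonempty in Z/pZ.
|A| = 2, |B| = 3, p = 5.
CD lower bound = min(5, 2 + 3 - 1) = min(5, 4) = 4.
Compute A + B mod 5 directly:
a = 2: 2+2=4, 2+3=0, 2+4=1
a = 3: 3+2=0, 3+3=1, 3+4=2
A + B = {0, 1, 2, 4}, so |A + B| = 4.
Verify: 4 ≥ 4? Yes ✓.

CD lower bound = 4, actual |A + B| = 4.


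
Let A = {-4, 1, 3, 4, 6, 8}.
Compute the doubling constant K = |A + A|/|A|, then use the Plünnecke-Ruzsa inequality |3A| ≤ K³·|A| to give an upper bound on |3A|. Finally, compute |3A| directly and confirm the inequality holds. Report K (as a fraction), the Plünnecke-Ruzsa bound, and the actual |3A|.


|A| = 6.
Step 1: Compute A + A by enumerating all 36 pairs.
A + A = {-8, -3, -1, 0, 2, 4, 5, 6, 7, 8, 9, 10, 11, 12, 14, 16}, so |A + A| = 16.
Step 2: Doubling constant K = |A + A|/|A| = 16/6 = 16/6 ≈ 2.6667.
Step 3: Plünnecke-Ruzsa gives |3A| ≤ K³·|A| = (2.6667)³ · 6 ≈ 113.7778.
Step 4: Compute 3A = A + A + A directly by enumerating all triples (a,b,c) ∈ A³; |3A| = 28.
Step 5: Check 28 ≤ 113.7778? Yes ✓.

K = 16/6, Plünnecke-Ruzsa bound K³|A| ≈ 113.7778, |3A| = 28, inequality holds.


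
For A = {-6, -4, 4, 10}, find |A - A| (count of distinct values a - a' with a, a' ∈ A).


A - A = {a - a' : a, a' ∈ A}; |A| = 4.
Bounds: 2|A|-1 ≤ |A - A| ≤ |A|² - |A| + 1, i.e. 7 ≤ |A - A| ≤ 13.
Note: 0 ∈ A - A always (from a - a). The set is symmetric: if d ∈ A - A then -d ∈ A - A.
Enumerate nonzero differences d = a - a' with a > a' (then include -d):
Positive differences: {2, 6, 8, 10, 14, 16}
Full difference set: {0} ∪ (positive diffs) ∪ (negative diffs).
|A - A| = 1 + 2·6 = 13 (matches direct enumeration: 13).

|A - A| = 13


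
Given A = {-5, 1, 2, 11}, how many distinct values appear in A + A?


A + A = {a + a' : a, a' ∈ A}; |A| = 4.
General bounds: 2|A| - 1 ≤ |A + A| ≤ |A|(|A|+1)/2, i.e. 7 ≤ |A + A| ≤ 10.
Lower bound 2|A|-1 is attained iff A is an arithmetic progression.
Enumerate sums a + a' for a ≤ a' (symmetric, so this suffices):
a = -5: -5+-5=-10, -5+1=-4, -5+2=-3, -5+11=6
a = 1: 1+1=2, 1+2=3, 1+11=12
a = 2: 2+2=4, 2+11=13
a = 11: 11+11=22
Distinct sums: {-10, -4, -3, 2, 3, 4, 6, 12, 13, 22}
|A + A| = 10

|A + A| = 10


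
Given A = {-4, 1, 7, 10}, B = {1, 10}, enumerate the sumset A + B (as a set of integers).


A + B = {a + b : a ∈ A, b ∈ B}.
Enumerate all |A|·|B| = 4·2 = 8 pairs (a, b) and collect distinct sums.
a = -4: -4+1=-3, -4+10=6
a = 1: 1+1=2, 1+10=11
a = 7: 7+1=8, 7+10=17
a = 10: 10+1=11, 10+10=20
Collecting distinct sums: A + B = {-3, 2, 6, 8, 11, 17, 20}
|A + B| = 7

A + B = {-3, 2, 6, 8, 11, 17, 20}


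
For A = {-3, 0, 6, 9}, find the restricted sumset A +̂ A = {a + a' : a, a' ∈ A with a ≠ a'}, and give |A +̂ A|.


Restricted sumset: A +̂ A = {a + a' : a ∈ A, a' ∈ A, a ≠ a'}.
Equivalently, take A + A and drop any sum 2a that is achievable ONLY as a + a for a ∈ A (i.e. sums representable only with equal summands).
Enumerate pairs (a, a') with a < a' (symmetric, so each unordered pair gives one sum; this covers all a ≠ a'):
  -3 + 0 = -3
  -3 + 6 = 3
  -3 + 9 = 6
  0 + 6 = 6
  0 + 9 = 9
  6 + 9 = 15
Collected distinct sums: {-3, 3, 6, 9, 15}
|A +̂ A| = 5
(Reference bound: |A +̂ A| ≥ 2|A| - 3 for |A| ≥ 2, with |A| = 4 giving ≥ 5.)

|A +̂ A| = 5


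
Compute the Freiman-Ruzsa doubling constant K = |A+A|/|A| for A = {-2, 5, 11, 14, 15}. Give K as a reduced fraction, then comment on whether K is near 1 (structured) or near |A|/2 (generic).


|A| = 5.
Compute A + A by enumerating all 25 pairs.
A + A = {-4, 3, 9, 10, 12, 13, 16, 19, 20, 22, 25, 26, 28, 29, 30}, so |A + A| = 15.
K = |A + A| / |A| = 15/5 = 3/1 ≈ 3.0000.
Reference: AP of size 5 gives K = 9/5 ≈ 1.8000; a fully generic set of size 5 gives K ≈ 3.0000.

|A| = 5, |A + A| = 15, K = 15/5 = 3/1.


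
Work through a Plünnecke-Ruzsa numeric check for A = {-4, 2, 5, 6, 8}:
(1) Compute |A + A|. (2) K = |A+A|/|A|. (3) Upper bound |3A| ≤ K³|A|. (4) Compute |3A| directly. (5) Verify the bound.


|A| = 5.
Step 1: Compute A + A by enumerating all 25 pairs.
A + A = {-8, -2, 1, 2, 4, 7, 8, 10, 11, 12, 13, 14, 16}, so |A + A| = 13.
Step 2: Doubling constant K = |A + A|/|A| = 13/5 = 13/5 ≈ 2.6000.
Step 3: Plünnecke-Ruzsa gives |3A| ≤ K³·|A| = (2.6000)³ · 5 ≈ 87.8800.
Step 4: Compute 3A = A + A + A directly by enumerating all triples (a,b,c) ∈ A³; |3A| = 24.
Step 5: Check 24 ≤ 87.8800? Yes ✓.

K = 13/5, Plünnecke-Ruzsa bound K³|A| ≈ 87.8800, |3A| = 24, inequality holds.


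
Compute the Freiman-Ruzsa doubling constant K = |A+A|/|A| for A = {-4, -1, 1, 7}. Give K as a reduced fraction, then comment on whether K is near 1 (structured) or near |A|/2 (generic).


|A| = 4.
Compute A + A by enumerating all 16 pairs.
A + A = {-8, -5, -3, -2, 0, 2, 3, 6, 8, 14}, so |A + A| = 10.
K = |A + A| / |A| = 10/4 = 5/2 ≈ 2.5000.
Reference: AP of size 4 gives K = 7/4 ≈ 1.7500; a fully generic set of size 4 gives K ≈ 2.5000.

|A| = 4, |A + A| = 10, K = 10/4 = 5/2.


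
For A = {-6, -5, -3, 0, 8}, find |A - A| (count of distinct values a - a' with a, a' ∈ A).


A - A = {a - a' : a, a' ∈ A}; |A| = 5.
Bounds: 2|A|-1 ≤ |A - A| ≤ |A|² - |A| + 1, i.e. 9 ≤ |A - A| ≤ 21.
Note: 0 ∈ A - A always (from a - a). The set is symmetric: if d ∈ A - A then -d ∈ A - A.
Enumerate nonzero differences d = a - a' with a > a' (then include -d):
Positive differences: {1, 2, 3, 5, 6, 8, 11, 13, 14}
Full difference set: {0} ∪ (positive diffs) ∪ (negative diffs).
|A - A| = 1 + 2·9 = 19 (matches direct enumeration: 19).

|A - A| = 19


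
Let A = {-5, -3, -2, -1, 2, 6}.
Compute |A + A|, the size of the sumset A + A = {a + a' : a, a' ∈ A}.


A + A = {a + a' : a, a' ∈ A}; |A| = 6.
General bounds: 2|A| - 1 ≤ |A + A| ≤ |A|(|A|+1)/2, i.e. 11 ≤ |A + A| ≤ 21.
Lower bound 2|A|-1 is attained iff A is an arithmetic progression.
Enumerate sums a + a' for a ≤ a' (symmetric, so this suffices):
a = -5: -5+-5=-10, -5+-3=-8, -5+-2=-7, -5+-1=-6, -5+2=-3, -5+6=1
a = -3: -3+-3=-6, -3+-2=-5, -3+-1=-4, -3+2=-1, -3+6=3
a = -2: -2+-2=-4, -2+-1=-3, -2+2=0, -2+6=4
a = -1: -1+-1=-2, -1+2=1, -1+6=5
a = 2: 2+2=4, 2+6=8
a = 6: 6+6=12
Distinct sums: {-10, -8, -7, -6, -5, -4, -3, -2, -1, 0, 1, 3, 4, 5, 8, 12}
|A + A| = 16

|A + A| = 16


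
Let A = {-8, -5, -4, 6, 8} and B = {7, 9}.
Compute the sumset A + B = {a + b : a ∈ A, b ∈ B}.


A + B = {a + b : a ∈ A, b ∈ B}.
Enumerate all |A|·|B| = 5·2 = 10 pairs (a, b) and collect distinct sums.
a = -8: -8+7=-1, -8+9=1
a = -5: -5+7=2, -5+9=4
a = -4: -4+7=3, -4+9=5
a = 6: 6+7=13, 6+9=15
a = 8: 8+7=15, 8+9=17
Collecting distinct sums: A + B = {-1, 1, 2, 3, 4, 5, 13, 15, 17}
|A + B| = 9

A + B = {-1, 1, 2, 3, 4, 5, 13, 15, 17}


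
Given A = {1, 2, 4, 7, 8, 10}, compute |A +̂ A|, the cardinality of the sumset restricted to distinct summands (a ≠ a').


Restricted sumset: A +̂ A = {a + a' : a ∈ A, a' ∈ A, a ≠ a'}.
Equivalently, take A + A and drop any sum 2a that is achievable ONLY as a + a for a ∈ A (i.e. sums representable only with equal summands).
Enumerate pairs (a, a') with a < a' (symmetric, so each unordered pair gives one sum; this covers all a ≠ a'):
  1 + 2 = 3
  1 + 4 = 5
  1 + 7 = 8
  1 + 8 = 9
  1 + 10 = 11
  2 + 4 = 6
  2 + 7 = 9
  2 + 8 = 10
  2 + 10 = 12
  4 + 7 = 11
  4 + 8 = 12
  4 + 10 = 14
  7 + 8 = 15
  7 + 10 = 17
  8 + 10 = 18
Collected distinct sums: {3, 5, 6, 8, 9, 10, 11, 12, 14, 15, 17, 18}
|A +̂ A| = 12
(Reference bound: |A +̂ A| ≥ 2|A| - 3 for |A| ≥ 2, with |A| = 6 giving ≥ 9.)

|A +̂ A| = 12


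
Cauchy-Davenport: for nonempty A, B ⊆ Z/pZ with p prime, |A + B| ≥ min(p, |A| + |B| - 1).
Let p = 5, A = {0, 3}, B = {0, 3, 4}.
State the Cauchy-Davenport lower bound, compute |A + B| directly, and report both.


Cauchy-Davenport: |A + B| ≥ min(p, |A| + |B| - 1) for A, B nonempty in Z/pZ.
|A| = 2, |B| = 3, p = 5.
CD lower bound = min(5, 2 + 3 - 1) = min(5, 4) = 4.
Compute A + B mod 5 directly:
a = 0: 0+0=0, 0+3=3, 0+4=4
a = 3: 3+0=3, 3+3=1, 3+4=2
A + B = {0, 1, 2, 3, 4}, so |A + B| = 5.
Verify: 5 ≥ 4? Yes ✓.

CD lower bound = 4, actual |A + B| = 5.
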